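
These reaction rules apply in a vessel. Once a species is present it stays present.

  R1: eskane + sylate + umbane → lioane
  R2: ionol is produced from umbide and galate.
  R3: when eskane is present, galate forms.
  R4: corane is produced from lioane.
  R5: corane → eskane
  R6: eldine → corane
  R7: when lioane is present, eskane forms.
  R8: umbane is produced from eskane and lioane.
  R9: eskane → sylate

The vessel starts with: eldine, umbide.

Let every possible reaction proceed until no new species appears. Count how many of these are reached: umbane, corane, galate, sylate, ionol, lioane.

eldine present → corane forms (R6).
corane present → eskane forms (R5).
eskane present → galate forms (R3).
eskane present → sylate forms (R9).
umbide and galate present → ionol forms (R2).
umbane would need eskane and lioane (R8), but lioane never forms.
corane: reached.
galate: reached.
sylate: reached.
ionol: reached.
lioane would need eskane, sylate, and umbane (R1), but umbane never forms.
Reached: corane, galate, sylate, and ionol — 4 of the 6.

4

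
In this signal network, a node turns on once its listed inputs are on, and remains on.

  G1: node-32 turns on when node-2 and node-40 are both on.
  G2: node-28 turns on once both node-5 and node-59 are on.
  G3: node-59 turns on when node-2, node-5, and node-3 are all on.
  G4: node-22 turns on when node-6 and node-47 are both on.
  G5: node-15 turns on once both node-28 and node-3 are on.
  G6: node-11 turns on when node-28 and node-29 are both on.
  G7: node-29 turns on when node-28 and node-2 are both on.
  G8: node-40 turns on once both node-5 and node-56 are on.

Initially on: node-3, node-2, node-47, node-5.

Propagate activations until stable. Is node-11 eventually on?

Yes

node-2, node-5, and node-3 are on, so node-59 turns on (G3).
G2: node-5 and node-59 on → node-28 on.
G7: node-28 and node-2 on → node-29 on.
G6: node-28 and node-29 on → node-11 on.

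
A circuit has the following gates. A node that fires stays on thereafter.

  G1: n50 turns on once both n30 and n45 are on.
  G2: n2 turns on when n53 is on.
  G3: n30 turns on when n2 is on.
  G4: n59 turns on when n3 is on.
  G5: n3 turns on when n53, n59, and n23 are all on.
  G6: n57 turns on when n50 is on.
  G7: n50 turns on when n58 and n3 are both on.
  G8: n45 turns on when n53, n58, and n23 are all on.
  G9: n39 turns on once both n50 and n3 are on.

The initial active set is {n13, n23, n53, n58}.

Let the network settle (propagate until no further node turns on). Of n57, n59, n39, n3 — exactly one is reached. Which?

n53, n58, and n23 are on, so n45 turns on (G8).
G2: n53 on → n2 on.
n2 is on, so n30 turns on (G3).
n30 and n45 are on, so n50 turns on (G1).
n50 is on, so n57 turns on (G6).
n39 would need n50 and n3 (G9), but n3 never turns on. n3 would need n53, n59, and n23 (G5), but n59 never turns on. n59 would need n3 (G4), but n3 never turns on.

n57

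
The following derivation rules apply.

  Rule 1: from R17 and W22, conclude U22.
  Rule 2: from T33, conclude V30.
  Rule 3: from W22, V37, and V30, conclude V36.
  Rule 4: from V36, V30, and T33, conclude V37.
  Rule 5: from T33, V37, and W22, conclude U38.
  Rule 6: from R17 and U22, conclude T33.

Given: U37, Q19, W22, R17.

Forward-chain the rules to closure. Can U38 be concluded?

No

U38 would need T33, V37, and W22 (Rule 5), but V37 is never established.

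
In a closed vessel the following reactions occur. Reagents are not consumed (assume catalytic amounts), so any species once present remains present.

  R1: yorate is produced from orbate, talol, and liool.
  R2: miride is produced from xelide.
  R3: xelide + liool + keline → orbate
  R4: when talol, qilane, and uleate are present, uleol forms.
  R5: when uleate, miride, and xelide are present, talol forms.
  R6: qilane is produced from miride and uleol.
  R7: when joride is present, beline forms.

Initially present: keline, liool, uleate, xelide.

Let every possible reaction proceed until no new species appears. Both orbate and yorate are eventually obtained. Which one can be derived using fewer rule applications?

orbate: xelide, liool, and keline present → orbate forms (R3). [1 rule application]
yorate: xelide present → miride forms (R2). xelide, liool, and keline present → orbate forms (R3). uleate, miride, and xelide present → talol forms (R5). orbate, talol, and liool present → yorate forms (R1). [4 rule applications]
orbate needs fewer.

orbate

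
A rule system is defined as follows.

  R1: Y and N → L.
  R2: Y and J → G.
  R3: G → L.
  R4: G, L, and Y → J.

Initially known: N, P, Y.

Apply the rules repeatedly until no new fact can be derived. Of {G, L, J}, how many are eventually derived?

From Y and N, R1 gives L.
G would need Y and J (R2), but J is never established.
L: reached.
J would need G, L, and Y (R4), but G is never established.
Reached: L — 1 of the 3.

1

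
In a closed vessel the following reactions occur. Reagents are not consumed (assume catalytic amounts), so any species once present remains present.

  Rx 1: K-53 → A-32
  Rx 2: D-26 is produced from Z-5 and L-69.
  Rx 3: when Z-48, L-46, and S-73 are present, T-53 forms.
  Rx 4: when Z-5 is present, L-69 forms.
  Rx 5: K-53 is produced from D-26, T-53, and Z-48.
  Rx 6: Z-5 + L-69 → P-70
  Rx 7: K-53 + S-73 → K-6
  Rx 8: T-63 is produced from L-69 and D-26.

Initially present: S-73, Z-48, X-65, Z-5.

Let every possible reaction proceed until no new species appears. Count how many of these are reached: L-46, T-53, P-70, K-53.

Z-5 present → L-69 forms (Rx 4).
Z-5 and L-69 present → P-70 forms (Rx 6).
No rule produces L-46, and it is not given.
T-53 would need Z-48, L-46, and S-73 (Rx 3), but L-46 never forms.
P-70: reached.
K-53 would need D-26, T-53, and Z-48 (Rx 5), but T-53 never forms.
Reached: P-70 — 1 of the 4.

1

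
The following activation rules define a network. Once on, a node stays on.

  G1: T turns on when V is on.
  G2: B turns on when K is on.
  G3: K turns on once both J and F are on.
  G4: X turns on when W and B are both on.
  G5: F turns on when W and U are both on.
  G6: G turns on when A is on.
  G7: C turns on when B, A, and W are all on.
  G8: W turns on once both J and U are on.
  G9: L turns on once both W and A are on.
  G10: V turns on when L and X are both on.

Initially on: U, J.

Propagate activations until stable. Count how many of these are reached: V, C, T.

V would need L and X (G10), but L never turns on.
C would need B, A, and W (G7), but A never turns on.
T would need V (G1), but V never turns on.
None of the 3 are reached.

0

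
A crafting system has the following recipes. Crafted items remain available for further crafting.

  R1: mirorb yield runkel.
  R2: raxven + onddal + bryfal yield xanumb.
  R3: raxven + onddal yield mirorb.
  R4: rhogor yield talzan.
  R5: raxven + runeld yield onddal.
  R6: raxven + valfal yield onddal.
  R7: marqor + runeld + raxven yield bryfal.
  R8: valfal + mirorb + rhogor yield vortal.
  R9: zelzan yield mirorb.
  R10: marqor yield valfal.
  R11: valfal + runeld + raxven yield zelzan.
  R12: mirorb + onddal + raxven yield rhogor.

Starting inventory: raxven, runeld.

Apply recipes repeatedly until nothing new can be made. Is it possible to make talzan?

Using R5, raxven and runeld make onddal.
Using R3, raxven and onddal make mirorb.
mirorb + onddal + raxven → rhogor (R12).
Using R4, rhogor makes talzan.

Yes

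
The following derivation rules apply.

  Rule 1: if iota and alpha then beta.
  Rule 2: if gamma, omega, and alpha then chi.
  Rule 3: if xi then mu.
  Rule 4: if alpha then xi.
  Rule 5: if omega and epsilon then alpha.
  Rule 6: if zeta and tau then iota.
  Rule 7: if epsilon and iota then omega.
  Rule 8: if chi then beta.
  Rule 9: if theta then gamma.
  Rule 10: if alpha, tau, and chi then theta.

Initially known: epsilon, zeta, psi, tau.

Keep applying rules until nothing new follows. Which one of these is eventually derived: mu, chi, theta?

zeta and tau hold, so iota follows (Rule 6).
epsilon and iota hold, so omega follows (Rule 7).
From omega and epsilon, Rule 5 gives alpha.
alpha holds, so xi follows (Rule 4).
From xi, Rule 3 gives mu.
theta would need alpha, tau, and chi (Rule 10), but chi is never established. chi would need gamma, omega, and alpha (Rule 2), but gamma is never established.

mu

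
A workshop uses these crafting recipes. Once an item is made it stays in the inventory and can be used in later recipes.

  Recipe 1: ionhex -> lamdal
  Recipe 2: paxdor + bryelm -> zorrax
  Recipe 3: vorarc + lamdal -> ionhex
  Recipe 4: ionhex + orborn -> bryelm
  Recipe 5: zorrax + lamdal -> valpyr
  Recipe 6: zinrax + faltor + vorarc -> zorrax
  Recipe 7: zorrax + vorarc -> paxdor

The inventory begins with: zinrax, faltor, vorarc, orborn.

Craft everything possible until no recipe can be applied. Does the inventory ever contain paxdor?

Yes

Using Recipe 6, zinrax, faltor, and vorarc make zorrax.
Using Recipe 7, zorrax and vorarc make paxdor.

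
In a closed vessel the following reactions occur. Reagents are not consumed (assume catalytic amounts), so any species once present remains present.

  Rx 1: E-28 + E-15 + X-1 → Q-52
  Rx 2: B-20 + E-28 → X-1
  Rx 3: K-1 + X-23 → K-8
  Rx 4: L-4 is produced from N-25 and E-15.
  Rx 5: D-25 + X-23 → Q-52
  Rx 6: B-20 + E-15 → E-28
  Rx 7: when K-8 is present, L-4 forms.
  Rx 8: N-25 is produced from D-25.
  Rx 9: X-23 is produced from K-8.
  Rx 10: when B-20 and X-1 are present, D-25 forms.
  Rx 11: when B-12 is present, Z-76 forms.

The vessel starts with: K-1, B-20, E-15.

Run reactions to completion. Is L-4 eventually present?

Yes

B-20 and E-15 present → E-28 forms (Rx 6).
B-20 and E-28 present → X-1 forms (Rx 2).
B-20 and X-1 present → D-25 forms (Rx 10).
D-25 present → N-25 forms (Rx 8).
N-25 and E-15 present → L-4 forms (Rx 4).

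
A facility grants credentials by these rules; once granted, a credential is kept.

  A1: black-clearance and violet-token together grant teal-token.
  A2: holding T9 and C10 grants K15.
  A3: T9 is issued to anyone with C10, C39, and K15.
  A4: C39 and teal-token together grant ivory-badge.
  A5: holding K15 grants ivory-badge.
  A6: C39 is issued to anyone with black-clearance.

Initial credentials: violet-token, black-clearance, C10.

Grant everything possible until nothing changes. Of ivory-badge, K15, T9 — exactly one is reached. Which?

ivory-badge

Holding black-clearance and violet-token grants teal-token (A1).
Holding black-clearance grants C39 (A6).
Holding C39 and teal-token grants ivory-badge (A4).
T9 would need C10, C39, and K15 (A3), but K15 is never granted. K15 would need T9 and C10 (A2), but T9 is never granted.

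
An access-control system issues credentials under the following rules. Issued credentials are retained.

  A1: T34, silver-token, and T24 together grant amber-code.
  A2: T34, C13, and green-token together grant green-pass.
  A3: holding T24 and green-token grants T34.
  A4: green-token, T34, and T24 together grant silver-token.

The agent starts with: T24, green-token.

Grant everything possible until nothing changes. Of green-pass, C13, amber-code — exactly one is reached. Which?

amber-code

Holding T24 and green-token grants T34 (A3).
Holding green-token, T34, and T24 grants silver-token (A4).
Holding T34, silver-token, and T24 grants amber-code (A1).
green-pass would need T34, C13, and green-token (A2), but C13 is never granted. No rule produces C13, and it is not given.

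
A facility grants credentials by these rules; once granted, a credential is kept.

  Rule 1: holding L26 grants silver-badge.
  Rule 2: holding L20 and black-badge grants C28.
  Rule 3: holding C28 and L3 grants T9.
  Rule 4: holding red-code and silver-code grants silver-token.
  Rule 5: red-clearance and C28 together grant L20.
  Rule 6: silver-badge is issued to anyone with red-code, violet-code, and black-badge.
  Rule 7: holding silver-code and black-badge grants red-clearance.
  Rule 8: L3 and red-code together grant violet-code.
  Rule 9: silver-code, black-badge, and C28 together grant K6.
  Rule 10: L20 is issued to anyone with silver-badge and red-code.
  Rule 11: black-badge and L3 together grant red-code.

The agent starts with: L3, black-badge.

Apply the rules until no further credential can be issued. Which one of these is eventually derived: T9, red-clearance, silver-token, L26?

Holding black-badge and L3 grants red-code (Rule 11).
Holding L3 and red-code grants violet-code (Rule 8).
Holding red-code, violet-code, and black-badge grants silver-badge (Rule 6).
Holding silver-badge and red-code grants L20 (Rule 10).
Holding L20 and black-badge grants C28 (Rule 2).
Holding C28 and L3 grants T9 (Rule 3).
silver-token would need red-code and silver-code (Rule 4), but silver-code is never granted. red-clearance would need silver-code and black-badge (Rule 7), but silver-code is never granted. No rule produces L26, and it is not given.

T9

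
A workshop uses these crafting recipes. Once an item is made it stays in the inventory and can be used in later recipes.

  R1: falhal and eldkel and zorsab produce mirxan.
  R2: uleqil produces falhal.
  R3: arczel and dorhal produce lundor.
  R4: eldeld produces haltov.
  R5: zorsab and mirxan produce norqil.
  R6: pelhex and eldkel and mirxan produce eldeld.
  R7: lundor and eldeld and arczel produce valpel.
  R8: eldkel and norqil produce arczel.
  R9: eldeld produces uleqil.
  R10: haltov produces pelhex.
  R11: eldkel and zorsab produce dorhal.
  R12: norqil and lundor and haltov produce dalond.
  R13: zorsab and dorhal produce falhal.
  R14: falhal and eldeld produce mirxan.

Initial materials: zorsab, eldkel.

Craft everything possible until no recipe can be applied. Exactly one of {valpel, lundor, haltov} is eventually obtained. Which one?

lundor

eldkel and zorsab → dorhal (R11).
zorsab and dorhal → falhal (R13).
Using R1, falhal, eldkel, and zorsab make mirxan.
Using R5, zorsab and mirxan make norqil.
eldkel and norqil → arczel (R8).
Using R3, arczel and dorhal make lundor.
haltov would need eldeld (R4), but eldeld is never obtained. valpel would need lundor, eldeld, and arczel (R7), but eldeld is never obtained.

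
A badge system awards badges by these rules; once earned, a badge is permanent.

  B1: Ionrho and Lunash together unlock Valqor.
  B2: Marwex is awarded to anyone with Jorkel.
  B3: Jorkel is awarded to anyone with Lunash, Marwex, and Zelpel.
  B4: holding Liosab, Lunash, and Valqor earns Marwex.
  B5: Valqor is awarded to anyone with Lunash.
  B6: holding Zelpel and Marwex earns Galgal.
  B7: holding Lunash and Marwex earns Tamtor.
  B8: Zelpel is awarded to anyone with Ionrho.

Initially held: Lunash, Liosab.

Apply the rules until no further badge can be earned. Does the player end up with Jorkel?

No

Jorkel would need Lunash, Marwex, and Zelpel (B3), but Zelpel is never earned.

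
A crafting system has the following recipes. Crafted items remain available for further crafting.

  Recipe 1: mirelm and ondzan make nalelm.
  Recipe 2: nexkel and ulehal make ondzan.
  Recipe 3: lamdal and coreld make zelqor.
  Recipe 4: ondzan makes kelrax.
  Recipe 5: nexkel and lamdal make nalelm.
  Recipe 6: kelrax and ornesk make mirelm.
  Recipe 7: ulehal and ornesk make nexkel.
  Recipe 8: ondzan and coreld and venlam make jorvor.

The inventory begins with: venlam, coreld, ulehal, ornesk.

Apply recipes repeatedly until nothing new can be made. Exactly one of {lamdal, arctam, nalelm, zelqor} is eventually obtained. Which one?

nalelm

ulehal and ornesk → nexkel (Recipe 7).
Using Recipe 2, nexkel and ulehal make ondzan.
ondzan → kelrax (Recipe 4).
Using Recipe 6, kelrax and ornesk make mirelm.
Using Recipe 1, mirelm and ondzan make nalelm.
No rule produces lamdal, and it is not given. zelqor would need lamdal and coreld (Recipe 3), but lamdal is never obtained. No rule produces arctam, and it is not given.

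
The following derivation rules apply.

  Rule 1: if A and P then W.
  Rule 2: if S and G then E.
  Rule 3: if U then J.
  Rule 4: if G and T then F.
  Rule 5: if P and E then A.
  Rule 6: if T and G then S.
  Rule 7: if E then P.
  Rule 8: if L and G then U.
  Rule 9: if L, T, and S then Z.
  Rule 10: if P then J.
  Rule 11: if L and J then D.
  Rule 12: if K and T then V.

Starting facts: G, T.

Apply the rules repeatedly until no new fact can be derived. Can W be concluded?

From T and G, Rule 6 gives S.
S and G hold, so E follows (Rule 2).
From E, Rule 7 gives P.
P and E hold, so A follows (Rule 5).
A and P hold, so W follows (Rule 1).

Yes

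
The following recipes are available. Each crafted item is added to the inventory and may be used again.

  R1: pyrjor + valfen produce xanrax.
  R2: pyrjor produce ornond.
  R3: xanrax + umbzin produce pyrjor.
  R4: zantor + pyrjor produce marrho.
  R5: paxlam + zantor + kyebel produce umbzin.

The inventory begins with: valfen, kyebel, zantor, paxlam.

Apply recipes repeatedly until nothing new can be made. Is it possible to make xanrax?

xanrax would need pyrjor and valfen (R1), but pyrjor is never obtained.

No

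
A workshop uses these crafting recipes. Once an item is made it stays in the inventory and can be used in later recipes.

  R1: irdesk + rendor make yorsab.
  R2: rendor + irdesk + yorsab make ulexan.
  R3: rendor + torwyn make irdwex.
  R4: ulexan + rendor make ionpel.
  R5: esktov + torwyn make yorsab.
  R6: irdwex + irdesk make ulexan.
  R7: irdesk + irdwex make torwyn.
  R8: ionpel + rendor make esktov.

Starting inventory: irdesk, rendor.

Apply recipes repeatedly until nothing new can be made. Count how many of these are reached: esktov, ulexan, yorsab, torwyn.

Using R1, irdesk and rendor make yorsab.
Using R2, rendor, irdesk, and yorsab make ulexan.
ulexan + rendor → ionpel (R4).
ionpel + rendor → esktov (R8).
esktov: reached.
ulexan: reached.
yorsab: reached.
torwyn would need irdesk and irdwex (R7), but irdwex is never obtained.
Reached: esktov, ulexan, and yorsab — 3 of the 4.

3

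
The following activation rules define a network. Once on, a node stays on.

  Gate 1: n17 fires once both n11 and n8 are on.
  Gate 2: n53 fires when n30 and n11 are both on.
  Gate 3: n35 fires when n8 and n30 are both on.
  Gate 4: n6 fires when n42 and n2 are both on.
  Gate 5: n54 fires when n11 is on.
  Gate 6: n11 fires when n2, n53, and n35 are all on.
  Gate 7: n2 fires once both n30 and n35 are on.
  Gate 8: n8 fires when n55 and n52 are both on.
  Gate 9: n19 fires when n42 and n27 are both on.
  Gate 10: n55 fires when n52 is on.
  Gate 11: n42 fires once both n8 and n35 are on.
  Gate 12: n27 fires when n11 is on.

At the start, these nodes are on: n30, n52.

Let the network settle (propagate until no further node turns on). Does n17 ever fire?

n17 would need n11 and n8 (Gate 1), but n11 never turns on.

No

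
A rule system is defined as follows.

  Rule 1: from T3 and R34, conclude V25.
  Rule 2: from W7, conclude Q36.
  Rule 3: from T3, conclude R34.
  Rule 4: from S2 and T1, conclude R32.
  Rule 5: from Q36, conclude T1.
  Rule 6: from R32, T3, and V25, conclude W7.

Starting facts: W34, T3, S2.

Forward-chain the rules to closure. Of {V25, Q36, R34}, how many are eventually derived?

2

From T3, Rule 3 gives R34.
From T3 and R34, Rule 1 gives V25.
V25: reached.
Q36 would need W7 (Rule 2), but W7 is never established.
R34: reached.
Reached: V25 and R34 — 2 of the 3.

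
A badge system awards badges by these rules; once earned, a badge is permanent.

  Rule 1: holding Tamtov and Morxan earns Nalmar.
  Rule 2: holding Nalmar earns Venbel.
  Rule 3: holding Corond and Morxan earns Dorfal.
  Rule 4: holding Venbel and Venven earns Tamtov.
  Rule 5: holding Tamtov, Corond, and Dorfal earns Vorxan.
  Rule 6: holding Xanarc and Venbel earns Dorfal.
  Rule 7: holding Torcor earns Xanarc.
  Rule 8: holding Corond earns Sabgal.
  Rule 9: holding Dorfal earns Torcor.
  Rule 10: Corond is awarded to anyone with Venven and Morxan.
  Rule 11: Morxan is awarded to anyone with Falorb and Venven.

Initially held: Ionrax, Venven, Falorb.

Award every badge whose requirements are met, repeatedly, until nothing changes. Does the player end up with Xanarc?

Yes

With Falorb and Venven, Morxan is earned (Rule 11).
With Venven and Morxan, Corond is earned (Rule 10).
With Corond and Morxan, Dorfal is earned (Rule 3).
With Dorfal, Torcor is earned (Rule 9).
With Torcor, Xanarc is earned (Rule 7).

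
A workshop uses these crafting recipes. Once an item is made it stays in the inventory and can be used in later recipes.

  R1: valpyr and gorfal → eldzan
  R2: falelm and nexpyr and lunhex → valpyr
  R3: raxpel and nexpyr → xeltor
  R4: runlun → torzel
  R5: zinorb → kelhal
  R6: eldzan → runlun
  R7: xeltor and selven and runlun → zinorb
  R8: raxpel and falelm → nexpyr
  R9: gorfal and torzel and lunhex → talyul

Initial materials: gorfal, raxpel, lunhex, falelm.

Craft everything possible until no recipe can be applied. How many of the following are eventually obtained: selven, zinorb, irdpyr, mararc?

0

No rule produces selven, and it is not given.
zinorb would need xeltor, selven, and runlun (R7), but selven is never obtained.
No rule produces irdpyr, and it is not given.
No rule produces mararc, and it is not given.
None of the 4 are reached.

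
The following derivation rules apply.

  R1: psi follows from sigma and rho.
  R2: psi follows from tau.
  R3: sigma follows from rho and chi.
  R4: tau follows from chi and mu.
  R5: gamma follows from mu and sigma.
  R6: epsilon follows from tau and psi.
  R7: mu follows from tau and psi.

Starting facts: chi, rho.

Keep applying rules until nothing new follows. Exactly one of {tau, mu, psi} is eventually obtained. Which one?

psi

From rho and chi, R3 gives sigma.
sigma and rho hold, so psi follows (R1).
mu would need tau and psi (R7), but tau is never established. tau would need chi and mu (R4), but mu is never established.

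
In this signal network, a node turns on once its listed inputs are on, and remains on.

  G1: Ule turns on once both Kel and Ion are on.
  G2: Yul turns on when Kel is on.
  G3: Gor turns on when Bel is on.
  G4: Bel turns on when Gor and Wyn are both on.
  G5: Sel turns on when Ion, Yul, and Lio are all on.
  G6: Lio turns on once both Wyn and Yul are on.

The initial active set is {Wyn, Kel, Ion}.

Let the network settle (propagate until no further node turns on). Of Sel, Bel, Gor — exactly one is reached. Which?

Sel

G2: Kel on → Yul on.
G6: Wyn and Yul on → Lio on.
G5: Ion, Yul, and Lio on → Sel on.
Bel would need Gor and Wyn (G4), but Gor never turns on. Gor would need Bel (G3), but Bel never turns on.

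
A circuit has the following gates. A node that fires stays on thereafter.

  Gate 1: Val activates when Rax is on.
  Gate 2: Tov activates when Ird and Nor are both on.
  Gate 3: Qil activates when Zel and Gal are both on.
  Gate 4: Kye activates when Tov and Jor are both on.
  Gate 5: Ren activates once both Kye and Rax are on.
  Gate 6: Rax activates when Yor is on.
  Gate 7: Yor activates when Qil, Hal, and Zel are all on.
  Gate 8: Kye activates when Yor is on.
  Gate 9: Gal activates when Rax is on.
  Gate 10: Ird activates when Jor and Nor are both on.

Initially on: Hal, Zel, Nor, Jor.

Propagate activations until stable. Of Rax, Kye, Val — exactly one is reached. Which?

Kye

Jor and Nor are on, so Ird activates (Gate 10).
Ird and Nor are on, so Tov activates (Gate 2).
Tov and Jor are on, so Kye activates (Gate 4).
Val would need Rax (Gate 1), but Rax never turns on. Rax would need Yor (Gate 6), but Yor never turns on.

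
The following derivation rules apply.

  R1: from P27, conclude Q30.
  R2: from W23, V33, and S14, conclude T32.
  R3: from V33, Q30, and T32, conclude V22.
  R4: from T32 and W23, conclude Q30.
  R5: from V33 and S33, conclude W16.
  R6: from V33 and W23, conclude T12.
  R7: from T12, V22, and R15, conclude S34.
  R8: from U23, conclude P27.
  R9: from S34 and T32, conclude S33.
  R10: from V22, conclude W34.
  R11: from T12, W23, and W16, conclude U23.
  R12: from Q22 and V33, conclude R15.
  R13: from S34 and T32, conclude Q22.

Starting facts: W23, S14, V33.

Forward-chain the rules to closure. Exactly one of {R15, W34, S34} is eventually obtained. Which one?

W34

W23, V33, and S14 hold, so T32 follows (R2).
T32 and W23 hold, so Q30 follows (R4).
V33, Q30, and T32 hold, so V22 follows (R3).
From V22, R10 gives W34.
S34 would need T12, V22, and R15 (R7), but R15 is never established. R15 would need Q22 and V33 (R12), but Q22 is never established.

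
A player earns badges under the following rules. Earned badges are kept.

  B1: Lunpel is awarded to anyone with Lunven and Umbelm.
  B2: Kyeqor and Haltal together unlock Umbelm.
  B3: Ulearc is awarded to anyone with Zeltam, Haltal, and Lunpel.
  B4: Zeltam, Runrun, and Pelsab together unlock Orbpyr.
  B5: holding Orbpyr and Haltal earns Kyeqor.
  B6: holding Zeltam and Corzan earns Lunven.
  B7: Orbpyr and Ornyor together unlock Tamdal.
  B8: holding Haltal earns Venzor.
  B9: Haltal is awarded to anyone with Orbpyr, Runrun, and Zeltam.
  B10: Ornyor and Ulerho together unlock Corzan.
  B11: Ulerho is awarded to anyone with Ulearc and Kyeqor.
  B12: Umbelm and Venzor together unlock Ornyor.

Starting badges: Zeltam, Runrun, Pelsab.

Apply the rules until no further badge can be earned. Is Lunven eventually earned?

Lunven would need Zeltam and Corzan (B6), but Corzan is never earned.

No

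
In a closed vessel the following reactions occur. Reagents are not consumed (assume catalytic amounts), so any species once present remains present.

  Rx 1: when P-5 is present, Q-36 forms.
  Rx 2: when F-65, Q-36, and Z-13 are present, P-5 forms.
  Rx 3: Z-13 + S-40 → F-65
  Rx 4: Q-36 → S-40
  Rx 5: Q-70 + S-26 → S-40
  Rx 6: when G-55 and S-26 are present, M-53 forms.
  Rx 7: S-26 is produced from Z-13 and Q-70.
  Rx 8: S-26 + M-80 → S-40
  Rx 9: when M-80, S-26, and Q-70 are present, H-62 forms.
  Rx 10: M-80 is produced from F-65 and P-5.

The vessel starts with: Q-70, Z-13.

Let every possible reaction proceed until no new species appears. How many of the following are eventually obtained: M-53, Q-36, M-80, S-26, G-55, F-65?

Z-13 and Q-70 present → S-26 forms (Rx 7).
Q-70 and S-26 present → S-40 forms (Rx 5).
Z-13 and S-40 present → F-65 forms (Rx 3).
M-53 would need G-55 and S-26 (Rx 6), but G-55 never forms.
Q-36 would need P-5 (Rx 1), but P-5 never forms.
M-80 would need F-65 and P-5 (Rx 10), but P-5 never forms.
S-26: reached.
No rule produces G-55, and it is not given.
F-65: reached.
Reached: S-26 and F-65 — 2 of the 6.

2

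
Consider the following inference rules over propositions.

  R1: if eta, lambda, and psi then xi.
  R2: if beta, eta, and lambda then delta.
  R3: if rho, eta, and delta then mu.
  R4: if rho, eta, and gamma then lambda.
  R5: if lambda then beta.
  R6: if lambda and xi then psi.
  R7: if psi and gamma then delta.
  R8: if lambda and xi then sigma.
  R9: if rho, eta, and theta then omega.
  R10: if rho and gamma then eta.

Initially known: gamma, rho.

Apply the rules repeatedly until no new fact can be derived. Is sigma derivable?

sigma would need lambda and xi (R8), but xi is never established.

No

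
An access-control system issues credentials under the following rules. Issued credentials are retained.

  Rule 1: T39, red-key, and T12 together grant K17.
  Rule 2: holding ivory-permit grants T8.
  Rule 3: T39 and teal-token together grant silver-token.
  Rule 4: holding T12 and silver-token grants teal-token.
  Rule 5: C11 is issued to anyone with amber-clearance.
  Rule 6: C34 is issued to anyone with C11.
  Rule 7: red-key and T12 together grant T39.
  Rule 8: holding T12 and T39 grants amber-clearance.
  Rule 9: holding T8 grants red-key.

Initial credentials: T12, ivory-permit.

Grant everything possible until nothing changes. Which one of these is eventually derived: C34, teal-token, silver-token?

C34

Holding ivory-permit grants T8 (Rule 2).
Holding T8 grants red-key (Rule 9).
Holding red-key and T12 grants T39 (Rule 7).
Holding T12 and T39 grants amber-clearance (Rule 8).
Holding amber-clearance grants C11 (Rule 5).
Holding C11 grants C34 (Rule 6).
teal-token would need T12 and silver-token (Rule 4), but silver-token is never granted. silver-token would need T39 and teal-token (Rule 3), but teal-token is never granted.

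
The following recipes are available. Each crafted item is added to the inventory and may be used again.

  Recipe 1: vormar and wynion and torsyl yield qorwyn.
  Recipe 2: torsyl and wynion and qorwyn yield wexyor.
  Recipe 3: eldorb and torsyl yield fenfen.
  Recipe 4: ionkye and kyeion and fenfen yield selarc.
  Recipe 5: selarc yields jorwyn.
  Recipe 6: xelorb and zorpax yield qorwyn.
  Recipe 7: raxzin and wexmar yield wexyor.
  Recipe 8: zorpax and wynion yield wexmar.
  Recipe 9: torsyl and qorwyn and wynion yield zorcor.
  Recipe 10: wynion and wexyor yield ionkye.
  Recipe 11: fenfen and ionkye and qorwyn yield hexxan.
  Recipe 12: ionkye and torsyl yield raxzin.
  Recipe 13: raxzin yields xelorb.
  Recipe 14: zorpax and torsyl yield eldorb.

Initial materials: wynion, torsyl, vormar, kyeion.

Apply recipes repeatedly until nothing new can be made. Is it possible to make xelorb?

Yes

vormar and wynion and torsyl → qorwyn (Recipe 1).
torsyl and wynion and qorwyn → wexyor (Recipe 2).
Using Recipe 10, wynion and wexyor make ionkye.
Using Recipe 12, ionkye and torsyl make raxzin.
raxzin → xelorb (Recipe 13).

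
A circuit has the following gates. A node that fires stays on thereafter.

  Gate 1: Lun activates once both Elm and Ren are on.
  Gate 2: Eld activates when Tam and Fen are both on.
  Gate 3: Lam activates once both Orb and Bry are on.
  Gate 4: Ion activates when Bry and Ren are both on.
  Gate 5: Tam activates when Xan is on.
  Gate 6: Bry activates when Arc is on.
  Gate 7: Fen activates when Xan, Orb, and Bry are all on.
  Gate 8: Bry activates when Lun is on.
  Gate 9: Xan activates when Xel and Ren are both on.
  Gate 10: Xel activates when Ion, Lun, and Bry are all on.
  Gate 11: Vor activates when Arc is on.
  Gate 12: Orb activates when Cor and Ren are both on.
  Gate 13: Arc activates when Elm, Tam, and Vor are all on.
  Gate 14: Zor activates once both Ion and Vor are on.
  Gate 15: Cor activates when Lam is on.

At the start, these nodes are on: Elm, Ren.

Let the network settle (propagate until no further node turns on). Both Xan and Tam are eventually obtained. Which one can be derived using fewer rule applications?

Xan: Gate 1: Elm and Ren on → Lun on. Lun is on, so Bry activates (Gate 8). Gate 4: Bry and Ren on → Ion on. Ion, Lun, and Bry are on, so Xel activates (Gate 10). Xel and Ren are on, so Xan activates (Gate 9). [5 rule applications]
Tam: Gate 1: Elm and Ren on → Lun on. Lun is on, so Bry activates (Gate 8). Gate 4: Bry and Ren on → Ion on. Gate 10: Ion, Lun, and Bry on → Xel on. Xel and Ren are on, so Xan activates (Gate 9). Xan is on, so Tam activates (Gate 5). [6 rule applications]
Xan needs fewer.

Xan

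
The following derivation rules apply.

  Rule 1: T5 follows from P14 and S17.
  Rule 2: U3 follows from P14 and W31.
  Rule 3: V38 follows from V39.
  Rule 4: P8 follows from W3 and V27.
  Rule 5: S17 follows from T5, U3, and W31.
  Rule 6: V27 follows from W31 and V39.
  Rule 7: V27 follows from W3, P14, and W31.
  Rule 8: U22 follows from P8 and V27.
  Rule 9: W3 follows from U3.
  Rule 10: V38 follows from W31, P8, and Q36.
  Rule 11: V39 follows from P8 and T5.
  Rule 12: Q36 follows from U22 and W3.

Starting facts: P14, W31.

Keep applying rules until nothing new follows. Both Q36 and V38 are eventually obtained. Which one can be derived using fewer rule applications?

Q36: From P14 and W31, Rule 2 gives U3. From U3, Rule 9 gives W3. W3, P14, and W31 hold, so V27 follows (Rule 7). From W3 and V27, Rule 4 gives P8. P8 and V27 hold, so U22 follows (Rule 8). U22 and W3 hold, so Q36 follows (Rule 12). [6 rule applications]
V38: P14 and W31 hold, so U3 follows (Rule 2). U3 holds, so W3 follows (Rule 9). W3, P14, and W31 hold, so V27 follows (Rule 7). From W3 and V27, Rule 4 gives P8. From P8 and V27, Rule 8 gives U22. U22 and W3 hold, so Q36 follows (Rule 12). W31, P8, and Q36 hold, so V38 follows (Rule 10). [7 rule applications]
Q36 needs fewer.

Q36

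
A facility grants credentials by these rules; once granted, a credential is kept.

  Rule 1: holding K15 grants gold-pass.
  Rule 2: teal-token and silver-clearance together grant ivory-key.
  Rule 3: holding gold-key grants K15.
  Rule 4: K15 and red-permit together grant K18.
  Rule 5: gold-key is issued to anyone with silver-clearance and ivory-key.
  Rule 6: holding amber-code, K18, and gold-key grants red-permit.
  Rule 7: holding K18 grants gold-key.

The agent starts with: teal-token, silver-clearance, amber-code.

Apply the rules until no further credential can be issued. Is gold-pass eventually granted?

Yes

Holding teal-token and silver-clearance grants ivory-key (Rule 2).
Holding silver-clearance and ivory-key grants gold-key (Rule 5).
Holding gold-key grants K15 (Rule 3).
Holding K15 grants gold-pass (Rule 1).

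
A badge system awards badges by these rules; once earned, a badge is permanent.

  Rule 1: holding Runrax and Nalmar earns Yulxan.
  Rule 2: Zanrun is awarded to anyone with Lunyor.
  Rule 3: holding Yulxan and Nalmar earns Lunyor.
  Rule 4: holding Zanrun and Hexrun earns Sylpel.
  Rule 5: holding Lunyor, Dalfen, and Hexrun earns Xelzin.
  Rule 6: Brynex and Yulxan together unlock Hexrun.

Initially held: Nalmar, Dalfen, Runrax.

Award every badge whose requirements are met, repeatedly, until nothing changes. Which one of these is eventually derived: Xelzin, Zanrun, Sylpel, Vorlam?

Zanrun

With Runrax and Nalmar, Yulxan is earned (Rule 1).
With Yulxan and Nalmar, Lunyor is earned (Rule 3).
With Lunyor, Zanrun is earned (Rule 2).
No rule produces Vorlam, and it is not given. Sylpel would need Zanrun and Hexrun (Rule 4), but Hexrun is never earned. Xelzin would need Lunyor, Dalfen, and Hexrun (Rule 5), but Hexrun is never earned.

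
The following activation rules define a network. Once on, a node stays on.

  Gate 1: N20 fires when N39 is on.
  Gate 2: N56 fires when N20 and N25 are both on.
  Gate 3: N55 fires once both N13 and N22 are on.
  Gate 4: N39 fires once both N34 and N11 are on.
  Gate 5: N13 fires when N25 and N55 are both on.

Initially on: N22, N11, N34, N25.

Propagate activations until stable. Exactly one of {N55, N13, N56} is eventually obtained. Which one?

N34 and N11 are on, so N39 fires (Gate 4).
Gate 1: N39 on → N20 on.
Gate 2: N20 and N25 on → N56 on.
N13 would need N25 and N55 (Gate 5), but N55 never turns on. N55 would need N13 and N22 (Gate 3), but N13 never turns on.

N56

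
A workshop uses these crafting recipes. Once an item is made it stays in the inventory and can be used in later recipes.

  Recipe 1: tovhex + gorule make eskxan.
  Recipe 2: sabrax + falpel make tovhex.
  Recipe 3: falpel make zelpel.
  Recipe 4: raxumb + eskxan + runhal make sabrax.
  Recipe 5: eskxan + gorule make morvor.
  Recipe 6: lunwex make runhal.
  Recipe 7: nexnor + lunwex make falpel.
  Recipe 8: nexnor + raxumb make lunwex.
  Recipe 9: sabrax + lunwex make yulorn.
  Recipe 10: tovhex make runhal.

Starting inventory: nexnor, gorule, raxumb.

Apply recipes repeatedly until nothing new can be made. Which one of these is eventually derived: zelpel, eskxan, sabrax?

nexnor + raxumb → lunwex (Recipe 8).
Using Recipe 7, nexnor and lunwex make falpel.
Using Recipe 3, falpel makes zelpel.
eskxan would need tovhex and gorule (Recipe 1), but tovhex is never obtained. sabrax would need raxumb, eskxan, and runhal (Recipe 4), but eskxan is never obtained.

zelpel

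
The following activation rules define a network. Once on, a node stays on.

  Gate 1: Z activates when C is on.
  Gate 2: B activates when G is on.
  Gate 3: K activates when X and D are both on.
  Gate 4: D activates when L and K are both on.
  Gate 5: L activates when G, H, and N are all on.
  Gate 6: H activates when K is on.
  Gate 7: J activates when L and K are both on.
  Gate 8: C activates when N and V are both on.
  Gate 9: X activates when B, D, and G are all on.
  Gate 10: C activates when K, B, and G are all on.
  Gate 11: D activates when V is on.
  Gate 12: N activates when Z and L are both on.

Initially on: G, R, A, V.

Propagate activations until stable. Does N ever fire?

No

N would need Z and L (Gate 12), but L never turns on.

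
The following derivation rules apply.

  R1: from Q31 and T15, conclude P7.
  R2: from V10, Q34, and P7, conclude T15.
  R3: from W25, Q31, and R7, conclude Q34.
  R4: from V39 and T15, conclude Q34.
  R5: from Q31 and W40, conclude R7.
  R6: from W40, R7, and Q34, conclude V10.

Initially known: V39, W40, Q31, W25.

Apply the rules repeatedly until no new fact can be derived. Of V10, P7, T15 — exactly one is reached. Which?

V10

Q31 and W40 hold, so R7 follows (R5).
From W25, Q31, and R7, R3 gives Q34.
W40, R7, and Q34 hold, so V10 follows (R6).
P7 would need Q31 and T15 (R1), but T15 is never established. T15 would need V10, Q34, and P7 (R2), but P7 is never established.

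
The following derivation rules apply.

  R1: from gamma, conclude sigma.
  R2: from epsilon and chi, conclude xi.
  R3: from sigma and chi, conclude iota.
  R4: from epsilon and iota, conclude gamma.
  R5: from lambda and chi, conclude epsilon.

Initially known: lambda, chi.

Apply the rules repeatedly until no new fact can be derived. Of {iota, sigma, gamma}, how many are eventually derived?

iota would need sigma and chi (R3), but sigma is never established.
sigma would need gamma (R1), but gamma is never established.
gamma would need epsilon and iota (R4), but iota is never established.
None of the 3 are reached.

0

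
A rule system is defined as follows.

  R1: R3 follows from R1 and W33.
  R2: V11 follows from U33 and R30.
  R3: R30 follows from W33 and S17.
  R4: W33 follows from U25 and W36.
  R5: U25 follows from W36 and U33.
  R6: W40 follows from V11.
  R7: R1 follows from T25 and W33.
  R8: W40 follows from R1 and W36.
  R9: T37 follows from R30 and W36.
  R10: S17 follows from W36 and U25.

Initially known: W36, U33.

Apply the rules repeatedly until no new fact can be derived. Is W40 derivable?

Yes

W36 and U33 hold, so U25 follows (R5).
U25 and W36 hold, so W33 follows (R4).
W36 and U25 hold, so S17 follows (R10).
From W33 and S17, R3 gives R30.
U33 and R30 hold, so V11 follows (R2).
V11 holds, so W40 follows (R6).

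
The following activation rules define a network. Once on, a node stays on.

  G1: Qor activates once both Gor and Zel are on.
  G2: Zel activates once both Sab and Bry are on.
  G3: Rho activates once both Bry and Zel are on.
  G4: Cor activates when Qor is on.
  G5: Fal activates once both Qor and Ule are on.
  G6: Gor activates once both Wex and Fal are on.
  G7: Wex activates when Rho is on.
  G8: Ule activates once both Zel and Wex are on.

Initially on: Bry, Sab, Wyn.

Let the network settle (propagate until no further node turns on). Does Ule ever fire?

Sab and Bry are on, so Zel activates (G2).
Bry and Zel are on, so Rho activates (G3).
Rho is on, so Wex activates (G7).
Zel and Wex are on, so Ule activates (G8).

Yes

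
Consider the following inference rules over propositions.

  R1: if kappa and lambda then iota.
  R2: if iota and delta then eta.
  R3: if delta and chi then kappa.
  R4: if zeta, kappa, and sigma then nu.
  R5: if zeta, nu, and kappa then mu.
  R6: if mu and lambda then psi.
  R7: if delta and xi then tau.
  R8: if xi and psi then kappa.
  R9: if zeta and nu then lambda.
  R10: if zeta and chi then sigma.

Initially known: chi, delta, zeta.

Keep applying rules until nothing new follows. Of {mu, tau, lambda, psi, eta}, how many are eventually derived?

zeta and chi hold, so sigma follows (R10).
delta and chi hold, so kappa follows (R3).
zeta, kappa, and sigma hold, so nu follows (R4).
zeta, nu, and kappa hold, so mu follows (R5).
From zeta and nu, R9 gives lambda.
From kappa and lambda, R1 gives iota.
mu and lambda hold, so psi follows (R6).
iota and delta hold, so eta follows (R2).
mu: reached.
tau would need delta and xi (R7), but xi is never established.
lambda: reached.
psi: reached.
eta: reached.
Reached: mu, lambda, psi, and eta — 4 of the 5.

4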